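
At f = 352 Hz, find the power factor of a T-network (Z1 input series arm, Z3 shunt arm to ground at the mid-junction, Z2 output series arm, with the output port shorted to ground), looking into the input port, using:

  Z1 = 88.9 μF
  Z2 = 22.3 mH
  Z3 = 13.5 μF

Step 1 — Angular frequency: ω = 2π·f = 2π·352 = 2212 rad/s.
Step 2 — Component impedances:
  Z1: Z = 1/(jωC) = -j/(ω·C) = 0 - j5.086 Ω
  Z2: Z = jωL = j·2212·0.0223 = 0 + j49.32 Ω
  Z3: Z = 1/(jωC) = -j/(ω·C) = 0 - j33.49 Ω
Step 3 — With the output port shorted to ground, the output series arm Z2 runs from the junction to ground; the shunt arm Z3 also runs from the junction to ground. They appear in parallel: Z3 || Z2 = 0 - j104.4 Ω.
Step 4 — Series with input arm Z1: Z_in = Z1 + (Z3 || Z2) = 0 - j109.4 Ω = 109.4∠-90.0° Ω.
Step 5 — Power factor: PF = cos(φ) = Re(Z)/|Z| = 0/109.4 = 0.
Step 6 — Type: Im(Z) = -109.4 ⇒ leading (phase φ = -90.0°).

PF = 0 (leading, φ = -90.0°)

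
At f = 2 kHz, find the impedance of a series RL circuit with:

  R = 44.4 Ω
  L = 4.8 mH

Step 1 — Angular frequency: ω = 2π·f = 2π·2000 = 1.257e+04 rad/s.
Step 2 — Component impedances:
  R: Z = R = 44.4 Ω
  L: Z = jωL = j·1.257e+04·0.0048 = 0 + j60.32 Ω
Step 3 — Series combination: Z_total = R + L = 44.4 + j60.32 Ω = 74.9∠53.6° Ω.

Z = 44.4 + j60.32 Ω = 74.9∠53.6° Ω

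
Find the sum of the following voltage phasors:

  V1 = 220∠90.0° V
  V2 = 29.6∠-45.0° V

Step 1 — Convert each phasor to rectangular form:
  V1 = 220·(cos(90.0°) + j·sin(90.0°)) = 0 + j220 V
  V2 = 29.6·(cos(-45.0°) + j·sin(-45.0°)) = 20.93 - j20.93 V
Step 2 — Sum components: V_total = 20.93 + j199.1 V.
Step 3 — Convert to polar: |V_total| = 200.2 V, ∠V_total = 84.0°.

V_total = 200.2∠84.0° V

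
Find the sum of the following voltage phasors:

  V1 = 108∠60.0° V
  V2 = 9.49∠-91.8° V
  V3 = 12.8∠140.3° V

Step 1 — Convert each phasor to rectangular form:
  V1 = 108·(cos(60.0°) + j·sin(60.0°)) = 54 + j93.53 V
  V2 = 9.49·(cos(-91.8°) + j·sin(-91.8°)) = -0.2981 - j9.485 V
  V3 = 12.8·(cos(140.3°) + j·sin(140.3°)) = -9.848 + j8.176 V
Step 2 — Sum components: V_total = 43.85 + j92.22 V.
Step 3 — Convert to polar: |V_total| = 102.1 V, ∠V_total = 64.6°.

V_total = 102.1∠64.6° V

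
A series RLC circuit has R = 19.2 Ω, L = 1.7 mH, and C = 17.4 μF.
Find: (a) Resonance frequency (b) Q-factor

Step 1 — Resonance condition Im(Z)=0 gives ω₀ = 1/√(LC).
Step 2 — ω₀ = 1/√(0.0017·1.74e-05) = 5814 rad/s.
Step 3 — f₀ = ω₀/(2π) = 925.4 Hz.
Step 4 — Series Q: Q = ω₀L/R = 5814·0.0017/19.2 = 0.5148.

(a) f₀ = 925.4 Hz  (b) Q = 0.5148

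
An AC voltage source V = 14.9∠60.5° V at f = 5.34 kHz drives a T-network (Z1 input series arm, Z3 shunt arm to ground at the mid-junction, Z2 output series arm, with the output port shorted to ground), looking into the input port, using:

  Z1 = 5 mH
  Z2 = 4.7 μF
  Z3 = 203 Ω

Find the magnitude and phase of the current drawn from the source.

Step 1 — Angular frequency: ω = 2π·f = 2π·5340 = 3.355e+04 rad/s.
Step 2 — Component impedances:
  Z1: Z = jωL = j·3.355e+04·0.005 = 0 + j167.8 Ω
  Z2: Z = 1/(jωC) = -j/(ω·C) = 0 - j6.341 Ω
  Z3: Z = R = 203 Ω
Step 3 — With the output port shorted to ground, the output series arm Z2 runs from the junction to ground; the shunt arm Z3 also runs from the junction to ground. They appear in parallel: Z3 || Z2 = 0.1979 - j6.335 Ω.
Step 4 — Series with input arm Z1: Z_in = Z1 + (Z3 || Z2) = 0.1979 + j161.4 Ω = 161.4∠89.9° Ω.
Step 5 — Source phasor: V = 14.9∠60.5° V = 7.337 + j12.97 V.
Step 6 — Ohm's law: I = V / Z_total = (7.337 + j12.97) / (0.1979 + j161.4) = 0.08039 - j0.04535 A.
Step 7 — Convert to polar: |I| = 0.0923 A, ∠I = -29.4°.

I = 0.0923∠-29.4° A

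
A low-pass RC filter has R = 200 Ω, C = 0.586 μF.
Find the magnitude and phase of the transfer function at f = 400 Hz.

Step 1 — Angular frequency: ω = 2π·400 = 2513 rad/s.
Step 2 — Transfer function: H(jω) = 1/(1 + jωRC).
Step 3 — Denominator: 1 + jωRC = 1 + j·2513·200·5.86e-07 = 1 + j0.2946.
Step 4 — H = 0.9202 - j0.271.
Step 5 — Magnitude: |H| = 0.9593 (-0.4 dB); phase: φ = -16.4°.

|H| = 0.9593 (-0.4 dB), φ = -16.4°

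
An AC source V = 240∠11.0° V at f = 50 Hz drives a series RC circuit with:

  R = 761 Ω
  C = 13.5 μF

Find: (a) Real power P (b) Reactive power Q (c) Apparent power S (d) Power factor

Step 1 — Angular frequency: ω = 2π·f = 2π·50 = 314.2 rad/s.
Step 2 — Component impedances:
  R: Z = R = 761 Ω
  C: Z = 1/(jωC) = -j/(ω·C) = 0 - j235.8 Ω
Step 3 — Series combination: Z_total = R + C = 761 - j235.8 Ω = 796.7∠-17.2° Ω.
Step 4 — Source phasor: V = 240∠11.0° V = 235.6 + j45.79 V.
Step 5 — Current: I = V / Z = 0.2655 + j0.1424 A = 0.3012∠28.2° A.
Step 6 — Complex power: S = V·I* = 69.06 - j21.4 VA.
Step 7 — Real power: P = Re(S) = 69.06 W.
Step 8 — Reactive power: Q = Im(S) = -21.4 VAR.
Step 9 — Apparent power: |S| = 72.3 VA.
Step 10 — Power factor: PF = P/|S| = 0.9552 (leading).

(a) P = 69.06 W  (b) Q = -21.4 VAR  (c) S = 72.3 VA  (d) PF = 0.9552 (leading)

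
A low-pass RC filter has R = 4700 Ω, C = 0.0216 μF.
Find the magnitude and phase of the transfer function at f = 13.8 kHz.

Step 1 — Angular frequency: ω = 2π·1.38e+04 = 8.671e+04 rad/s.
Step 2 — Transfer function: H(jω) = 1/(1 + jωRC).
Step 3 — Denominator: 1 + jωRC = 1 + j·8.671e+04·4700·2.16e-08 = 1 + j8.803.
Step 4 — H = 0.01274 - j0.1122.
Step 5 — Magnitude: |H| = 0.1129 (-18.9 dB); phase: φ = -83.5°.

|H| = 0.1129 (-18.9 dB), φ = -83.5°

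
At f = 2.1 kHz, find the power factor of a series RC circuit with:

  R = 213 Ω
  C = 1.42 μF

Step 1 — Angular frequency: ω = 2π·f = 2π·2100 = 1.319e+04 rad/s.
Step 2 — Component impedances:
  R: Z = R = 213 Ω
  C: Z = 1/(jωC) = -j/(ω·C) = 0 - j53.37 Ω
Step 3 — Series combination: Z_total = R + C = 213 - j53.37 Ω = 219.6∠-14.1° Ω.
Step 4 — Power factor: PF = cos(φ) = Re(Z)/|Z| = 213/219.58 = 0.97.
Step 5 — Type: Im(Z) = -53.37 ⇒ leading (phase φ = -14.1°).

PF = 0.97 (leading, φ = -14.1°)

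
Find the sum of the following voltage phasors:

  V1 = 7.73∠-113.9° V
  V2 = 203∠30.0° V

Step 1 — Convert each phasor to rectangular form:
  V1 = 7.73·(cos(-113.9°) + j·sin(-113.9°)) = -3.132 - j7.067 V
  V2 = 203·(cos(30.0°) + j·sin(30.0°)) = 175.8 + j101.5 V
Step 2 — Sum components: V_total = 172.7 + j94.43 V.
Step 3 — Convert to polar: |V_total| = 196.8 V, ∠V_total = 28.7°.

V_total = 196.8∠28.7° V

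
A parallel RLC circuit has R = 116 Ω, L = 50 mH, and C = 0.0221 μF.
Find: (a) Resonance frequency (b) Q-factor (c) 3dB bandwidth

Step 1 — Resonance: ω₀ = 1/√(LC) = 1/√(0.05·2.21e-08) = 3.008e+04 rad/s.
Step 2 — f₀ = ω₀/(2π) = 4788 Hz.
Step 3 — Parallel Q: Q = R/(ω₀L) = 116/(3.008e+04·0.05) = 0.07712.
Step 4 — Bandwidth: Δω = ω₀/Q = 3.901e+05 rad/s; BW = Δω/(2π) = 6.208e+04 Hz.

(a) f₀ = 4788 Hz  (b) Q = 0.07712  (c) BW = 6.208e+04 Hz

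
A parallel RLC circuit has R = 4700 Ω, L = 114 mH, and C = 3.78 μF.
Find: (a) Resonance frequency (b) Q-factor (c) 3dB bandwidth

Step 1 — Resonance: ω₀ = 1/√(LC) = 1/√(0.114·3.78e-06) = 1523 rad/s.
Step 2 — f₀ = ω₀/(2π) = 242.4 Hz.
Step 3 — Parallel Q: Q = R/(ω₀L) = 4700/(1523·0.114) = 27.06.
Step 4 — Bandwidth: Δω = ω₀/Q = 56.29 rad/s; BW = Δω/(2π) = 8.958 Hz.

(a) f₀ = 242.4 Hz  (b) Q = 27.06  (c) BW = 8.958 Hz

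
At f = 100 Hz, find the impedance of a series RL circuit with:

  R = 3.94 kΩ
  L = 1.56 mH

Step 1 — Angular frequency: ω = 2π·f = 2π·100 = 628.3 rad/s.
Step 2 — Component impedances:
  R: Z = R = 3940 Ω
  L: Z = jωL = j·628.3·0.00156 = 0 + j0.9802 Ω
Step 3 — Series combination: Z_total = R + L = 3940 + j0.9802 Ω = 3940∠0.0° Ω.

Z = 3940 + j0.9802 Ω = 3940∠0.0° Ω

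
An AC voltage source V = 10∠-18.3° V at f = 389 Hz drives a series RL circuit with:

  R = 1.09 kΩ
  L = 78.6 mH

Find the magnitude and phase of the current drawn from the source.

Step 1 — Angular frequency: ω = 2π·f = 2π·389 = 2444 rad/s.
Step 2 — Component impedances:
  R: Z = R = 1090 Ω
  L: Z = jωL = j·2444·0.0786 = 0 + j192.1 Ω
Step 3 — Series combination: Z_total = R + L = 1090 + j192.1 Ω = 1107∠10.0° Ω.
Step 4 — Source phasor: V = 10∠-18.3° V = 9.494 - j3.14 V.
Step 5 — Ohm's law: I = V / Z_total = (9.494 - j3.14) / (1090 + j192.1) = 0.007955 - j0.004283 A.
Step 6 — Convert to polar: |I| = 0.009035 A, ∠I = -28.3°.

I = 0.009035∠-28.3° A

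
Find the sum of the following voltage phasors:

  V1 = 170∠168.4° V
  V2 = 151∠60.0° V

Step 1 — Convert each phasor to rectangular form:
  V1 = 170·(cos(168.4°) + j·sin(168.4°)) = -166.5 + j34.18 V
  V2 = 151·(cos(60.0°) + j·sin(60.0°)) = 75.5 + j130.8 V
Step 2 — Sum components: V_total = -91.03 + j165 V.
Step 3 — Convert to polar: |V_total| = 188.4 V, ∠V_total = 118.9°.

V_total = 188.4∠118.9° V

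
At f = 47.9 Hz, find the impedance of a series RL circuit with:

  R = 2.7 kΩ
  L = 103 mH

Step 1 — Angular frequency: ω = 2π·f = 2π·47.9 = 301 rad/s.
Step 2 — Component impedances:
  R: Z = R = 2700 Ω
  L: Z = jωL = j·301·0.103 = 0 + j31 Ω
Step 3 — Series combination: Z_total = R + L = 2700 + j31 Ω = 2700∠0.7° Ω.

Z = 2700 + j31 Ω = 2700∠0.7° Ω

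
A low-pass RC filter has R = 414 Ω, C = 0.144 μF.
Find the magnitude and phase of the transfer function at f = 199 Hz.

Step 1 — Angular frequency: ω = 2π·199 = 1250 rad/s.
Step 2 — Transfer function: H(jω) = 1/(1 + jωRC).
Step 3 — Denominator: 1 + jωRC = 1 + j·1250·414·1.44e-07 = 1 + j0.07454.
Step 4 — H = 0.9945 - j0.07413.
Step 5 — Magnitude: |H| = 0.9972 (-0.0 dB); phase: φ = -4.3°.

|H| = 0.9972 (-0.0 dB), φ = -4.3°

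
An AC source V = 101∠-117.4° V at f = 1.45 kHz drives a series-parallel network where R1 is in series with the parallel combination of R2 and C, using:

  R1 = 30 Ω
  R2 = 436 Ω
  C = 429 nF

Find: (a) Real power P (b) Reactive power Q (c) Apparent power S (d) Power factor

Step 1 — Angular frequency: ω = 2π·f = 2π·1450 = 9111 rad/s.
Step 2 — Component impedances:
  R1: Z = R = 30 Ω
  R2: Z = R = 436 Ω
  C: Z = 1/(jωC) = -j/(ω·C) = 0 - j255.9 Ω
Step 3 — Parallel branch: R2 || C = 1/(1/R2 + 1/C) = 111.7 - j190.3 Ω.
Step 4 — Series with R1: Z_total = R1 + (R2 || C) = 141.7 - j190.3 Ω = 237.3∠-53.3° Ω.
Step 5 — Source phasor: V = 101∠-117.4° V = -46.48 - j89.67 V.
Step 6 — Current: I = V / Z = 0.1862 - j0.3828 A = 0.4257∠-64.1° A.
Step 7 — Complex power: S = V·I* = 25.67 - j34.49 VA.
Step 8 — Real power: P = Re(S) = 25.67 W.
Step 9 — Reactive power: Q = Im(S) = -34.49 VAR.
Step 10 — Apparent power: |S| = 42.99 VA.
Step 11 — Power factor: PF = P/|S| = 0.5972 (leading).

(a) P = 25.67 W  (b) Q = -34.49 VAR  (c) S = 42.99 VA  (d) PF = 0.5972 (leading)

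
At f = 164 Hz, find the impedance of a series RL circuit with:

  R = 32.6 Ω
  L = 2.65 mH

Step 1 — Angular frequency: ω = 2π·f = 2π·164 = 1030 rad/s.
Step 2 — Component impedances:
  R: Z = R = 32.6 Ω
  L: Z = jωL = j·1030·0.00265 = 0 + j2.731 Ω
Step 3 — Series combination: Z_total = R + L = 32.6 + j2.731 Ω = 32.71∠4.8° Ω.

Z = 32.6 + j2.731 Ω = 32.71∠4.8° Ω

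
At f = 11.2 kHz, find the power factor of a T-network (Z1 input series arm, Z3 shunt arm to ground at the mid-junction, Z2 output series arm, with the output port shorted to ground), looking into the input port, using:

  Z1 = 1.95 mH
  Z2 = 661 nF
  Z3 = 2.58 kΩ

Step 1 — Angular frequency: ω = 2π·f = 2π·1.12e+04 = 7.037e+04 rad/s.
Step 2 — Component impedances:
  Z1: Z = jωL = j·7.037e+04·0.00195 = 0 + j137.2 Ω
  Z2: Z = 1/(jωC) = -j/(ω·C) = 0 - j21.5 Ω
  Z3: Z = R = 2580 Ω
Step 3 — With the output port shorted to ground, the output series arm Z2 runs from the junction to ground; the shunt arm Z3 also runs from the junction to ground. They appear in parallel: Z3 || Z2 = 0.1791 - j21.5 Ω.
Step 4 — Series with input arm Z1: Z_in = Z1 + (Z3 || Z2) = 0.1791 + j115.7 Ω = 115.7∠89.9° Ω.
Step 5 — Power factor: PF = cos(φ) = Re(Z)/|Z| = 0.1791/115.7 = 0.001548.
Step 6 — Type: Im(Z) = 115.7 ⇒ lagging (phase φ = 89.9°).

PF = 0.001548 (lagging, φ = 89.9°)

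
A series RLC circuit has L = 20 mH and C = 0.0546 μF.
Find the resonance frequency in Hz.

Step 1 — Resonance condition Im(Z)=0 gives ω₀ = 1/√(LC).
Step 2 — ω₀ = 1/√(0.02·5.46e-08) = 3.026e+04 rad/s.
Step 3 — f₀ = ω₀/(2π) = 4816 Hz.

f₀ = 4816 Hz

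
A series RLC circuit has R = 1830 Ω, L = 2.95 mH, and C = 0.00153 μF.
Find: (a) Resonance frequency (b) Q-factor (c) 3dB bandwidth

Step 1 — Resonance: ω₀ = 1/√(LC) = 1/√(0.00295·1.53e-09) = 4.707e+05 rad/s.
Step 2 — f₀ = ω₀/(2π) = 7.491e+04 Hz.
Step 3 — Series Q: Q = ω₀L/R = 4.707e+05·0.00295/1830 = 0.7588.
Step 4 — Bandwidth: Δω = ω₀/Q = 6.203e+05 rad/s; BW = Δω/(2π) = 9.873e+04 Hz.

(a) f₀ = 7.491e+04 Hz  (b) Q = 0.7588  (c) BW = 9.873e+04 Hz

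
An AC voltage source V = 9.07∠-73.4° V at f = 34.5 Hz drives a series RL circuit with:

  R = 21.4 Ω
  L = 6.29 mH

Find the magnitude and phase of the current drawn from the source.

Step 1 — Angular frequency: ω = 2π·f = 2π·34.5 = 216.8 rad/s.
Step 2 — Component impedances:
  R: Z = R = 21.4 Ω
  L: Z = jωL = j·216.8·0.00629 = 0 + j1.363 Ω
Step 3 — Series combination: Z_total = R + L = 21.4 + j1.363 Ω = 21.44∠3.6° Ω.
Step 4 — Source phasor: V = 9.07∠-73.4° V = 2.591 - j8.692 V.
Step 5 — Ohm's law: I = V / Z_total = (2.591 - j8.692) / (21.4 + j1.363) = 0.09482 - j0.4122 A.
Step 6 — Convert to polar: |I| = 0.423 A, ∠I = -77.0°.

I = 0.423∠-77.0° A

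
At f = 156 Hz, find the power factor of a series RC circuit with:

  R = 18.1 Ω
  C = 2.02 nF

Step 1 — Angular frequency: ω = 2π·f = 2π·156 = 980.2 rad/s.
Step 2 — Component impedances:
  R: Z = R = 18.1 Ω
  C: Z = 1/(jωC) = -j/(ω·C) = 0 - j5.051e+05 Ω
Step 3 — Series combination: Z_total = R + C = 18.1 - j5.051e+05 Ω = 5.051e+05∠-90.0° Ω.
Step 4 — Power factor: PF = cos(φ) = Re(Z)/|Z| = 18.1/5.0506e+05 = 3.584e-05.
Step 5 — Type: Im(Z) = -5.051e+05 ⇒ leading (phase φ = -90.0°).

PF = 3.584e-05 (leading, φ = -90.0°)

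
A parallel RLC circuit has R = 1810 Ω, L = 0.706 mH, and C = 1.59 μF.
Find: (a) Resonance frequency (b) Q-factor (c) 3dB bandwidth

Step 1 — Resonance: ω₀ = 1/√(LC) = 1/√(0.000706·1.59e-06) = 2.985e+04 rad/s.
Step 2 — f₀ = ω₀/(2π) = 4750 Hz.
Step 3 — Parallel Q: Q = R/(ω₀L) = 1810/(2.985e+04·0.000706) = 85.9.
Step 4 — Bandwidth: Δω = ω₀/Q = 347.5 rad/s; BW = Δω/(2π) = 55.3 Hz.

(a) f₀ = 4750 Hz  (b) Q = 85.9  (c) BW = 55.3 Hz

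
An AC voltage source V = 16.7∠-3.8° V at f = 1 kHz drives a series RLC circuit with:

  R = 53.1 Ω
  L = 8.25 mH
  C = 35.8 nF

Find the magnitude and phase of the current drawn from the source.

Step 1 — Angular frequency: ω = 2π·f = 2π·1000 = 6283 rad/s.
Step 2 — Component impedances:
  R: Z = R = 53.1 Ω
  L: Z = jωL = j·6283·0.00825 = 0 + j51.84 Ω
  C: Z = 1/(jωC) = -j/(ω·C) = 0 - j4446 Ω
Step 3 — Series combination: Z_total = R + L + C = 53.1 - j4394 Ω = 4394∠-89.3° Ω.
Step 4 — Source phasor: V = 16.7∠-3.8° V = 16.66 - j1.107 V.
Step 5 — Ohm's law: I = V / Z_total = (16.66 - j1.107) / (53.1 - j4394) = 0.0002977 + j0.003789 A.
Step 6 — Convert to polar: |I| = 0.003801 A, ∠I = 85.5°.

I = 0.003801∠85.5° A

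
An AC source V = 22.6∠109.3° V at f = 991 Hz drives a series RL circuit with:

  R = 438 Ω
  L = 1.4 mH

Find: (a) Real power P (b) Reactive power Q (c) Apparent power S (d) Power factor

Step 1 — Angular frequency: ω = 2π·f = 2π·991 = 6227 rad/s.
Step 2 — Component impedances:
  R: Z = R = 438 Ω
  L: Z = jωL = j·6227·0.0014 = 0 + j8.717 Ω
Step 3 — Series combination: Z_total = R + L = 438 + j8.717 Ω = 438.1∠1.1° Ω.
Step 4 — Source phasor: V = 22.6∠109.3° V = -7.47 + j21.33 V.
Step 5 — Current: I = V / Z = -0.01608 + j0.04902 A = 0.05159∠108.2° A.
Step 6 — Complex power: S = V·I* = 1.166 + j0.0232 VA.
Step 7 — Real power: P = Re(S) = 1.166 W.
Step 8 — Reactive power: Q = Im(S) = 0.0232 VAR.
Step 9 — Apparent power: |S| = 1.166 VA.
Step 10 — Power factor: PF = P/|S| = 0.9998 (lagging).

(a) P = 1.166 W  (b) Q = 0.0232 VAR  (c) S = 1.166 VA  (d) PF = 0.9998 (lagging)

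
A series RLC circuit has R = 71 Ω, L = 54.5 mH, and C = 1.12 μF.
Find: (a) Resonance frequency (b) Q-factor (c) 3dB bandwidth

Step 1 — Resonance: ω₀ = 1/√(LC) = 1/√(0.0545·1.12e-06) = 4048 rad/s.
Step 2 — f₀ = ω₀/(2π) = 644.2 Hz.
Step 3 — Series Q: Q = ω₀L/R = 4048·0.0545/71 = 3.107.
Step 4 — Bandwidth: Δω = ω₀/Q = 1303 rad/s; BW = Δω/(2π) = 207.3 Hz.

(a) f₀ = 644.2 Hz  (b) Q = 3.107  (c) BW = 207.3 Hz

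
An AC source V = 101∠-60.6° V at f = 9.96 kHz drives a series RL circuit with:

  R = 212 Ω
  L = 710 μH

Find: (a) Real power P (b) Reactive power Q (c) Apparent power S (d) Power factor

Step 1 — Angular frequency: ω = 2π·f = 2π·9960 = 6.258e+04 rad/s.
Step 2 — Component impedances:
  R: Z = R = 212 Ω
  L: Z = jωL = j·6.258e+04·0.00071 = 0 + j44.43 Ω
Step 3 — Series combination: Z_total = R + L = 212 + j44.43 Ω = 216.6∠11.8° Ω.
Step 4 — Source phasor: V = 101∠-60.6° V = 49.58 - j87.99 V.
Step 5 — Current: I = V / Z = 0.1407 - j0.4445 A = 0.4663∠-72.4° A.
Step 6 — Complex power: S = V·I* = 46.09 + j9.66 VA.
Step 7 — Real power: P = Re(S) = 46.09 W.
Step 8 — Reactive power: Q = Im(S) = 9.66 VAR.
Step 9 — Apparent power: |S| = 47.09 VA.
Step 10 — Power factor: PF = P/|S| = 0.9787 (lagging).

(a) P = 46.09 W  (b) Q = 9.66 VAR  (c) S = 47.09 VA  (d) PF = 0.9787 (lagging)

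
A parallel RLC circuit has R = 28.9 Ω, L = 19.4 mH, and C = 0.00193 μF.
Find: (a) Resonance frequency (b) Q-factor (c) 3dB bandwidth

Step 1 — Resonance: ω₀ = 1/√(LC) = 1/√(0.0194·1.93e-09) = 1.634e+05 rad/s.
Step 2 — f₀ = ω₀/(2π) = 2.601e+04 Hz.
Step 3 — Parallel Q: Q = R/(ω₀L) = 28.9/(1.634e+05·0.0194) = 0.009115.
Step 4 — Bandwidth: Δω = ω₀/Q = 1.793e+07 rad/s; BW = Δω/(2π) = 2.853e+06 Hz.

(a) f₀ = 2.601e+04 Hz  (b) Q = 0.009115  (c) BW = 2.853e+06 Hz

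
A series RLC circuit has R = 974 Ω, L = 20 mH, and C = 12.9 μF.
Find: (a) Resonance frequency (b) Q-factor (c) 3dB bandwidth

Step 1 — Resonance: ω₀ = 1/√(LC) = 1/√(0.02·1.29e-05) = 1969 rad/s.
Step 2 — f₀ = ω₀/(2π) = 313.3 Hz.
Step 3 — Series Q: Q = ω₀L/R = 1969·0.02/974 = 0.04043.
Step 4 — Bandwidth: Δω = ω₀/Q = 4.87e+04 rad/s; BW = Δω/(2π) = 7751 Hz.

(a) f₀ = 313.3 Hz  (b) Q = 0.04043  (c) BW = 7751 Hz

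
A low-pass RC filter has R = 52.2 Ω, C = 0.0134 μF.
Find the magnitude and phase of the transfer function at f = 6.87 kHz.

Step 1 — Angular frequency: ω = 2π·6870 = 4.317e+04 rad/s.
Step 2 — Transfer function: H(jω) = 1/(1 + jωRC).
Step 3 — Denominator: 1 + jωRC = 1 + j·4.317e+04·52.2·1.34e-08 = 1 + j0.03019.
Step 4 — H = 0.9991 - j0.03017.
Step 5 — Magnitude: |H| = 0.9995 (-0.0 dB); phase: φ = -1.7°.

|H| = 0.9995 (-0.0 dB), φ = -1.7°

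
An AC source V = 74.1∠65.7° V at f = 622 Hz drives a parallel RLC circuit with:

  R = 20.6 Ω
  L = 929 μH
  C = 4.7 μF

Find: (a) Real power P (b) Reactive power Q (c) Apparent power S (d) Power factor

Step 1 — Angular frequency: ω = 2π·f = 2π·622 = 3908 rad/s.
Step 2 — Component impedances:
  R: Z = R = 20.6 Ω
  L: Z = jωL = j·3908·0.000929 = 0 + j3.631 Ω
  C: Z = 1/(jωC) = -j/(ω·C) = 0 - j54.44 Ω
Step 3 — Parallel combination: 1/Z_total = 1/R + 1/L + 1/C; Z_total = 0.7093 + j3.756 Ω = 3.823∠79.3° Ω.
Step 4 — Source phasor: V = 74.1∠65.7° V = 30.49 + j67.53 V.
Step 5 — Current: I = V / Z = 18.84 - j4.56 A = 19.39∠-13.6° A.
Step 6 — Complex power: S = V·I* = 266.5 + j1411 VA.
Step 7 — Real power: P = Re(S) = 266.5 W.
Step 8 — Reactive power: Q = Im(S) = 1411 VAR.
Step 9 — Apparent power: |S| = 1436 VA.
Step 10 — Power factor: PF = P/|S| = 0.1856 (lagging).

(a) P = 266.5 W  (b) Q = 1411 VAR  (c) S = 1436 VA  (d) PF = 0.1856 (lagging)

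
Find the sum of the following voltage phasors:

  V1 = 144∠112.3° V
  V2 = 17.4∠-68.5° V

Step 1 — Convert each phasor to rectangular form:
  V1 = 144·(cos(112.3°) + j·sin(112.3°)) = -54.64 + j133.2 V
  V2 = 17.4·(cos(-68.5°) + j·sin(-68.5°)) = 6.377 - j16.19 V
Step 2 — Sum components: V_total = -48.26 + j117 V.
Step 3 — Convert to polar: |V_total| = 126.6 V, ∠V_total = 112.4°.

V_total = 126.6∠112.4° V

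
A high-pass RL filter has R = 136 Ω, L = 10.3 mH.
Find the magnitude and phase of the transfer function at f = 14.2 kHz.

Step 1 — Angular frequency: ω = 2π·1.42e+04 = 8.922e+04 rad/s.
Step 2 — Transfer function: H(jω) = jωL/(R + jωL).
Step 3 — Numerator jωL = j·919; denominator R + jωL = 136 + j919.
Step 4 — H = 0.9786 + j0.1448.
Step 5 — Magnitude: |H| = 0.9892 (-0.1 dB); phase: φ = 8.4°.

|H| = 0.9892 (-0.1 dB), φ = 8.4°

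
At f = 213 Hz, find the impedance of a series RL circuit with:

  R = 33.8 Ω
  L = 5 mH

Step 1 — Angular frequency: ω = 2π·f = 2π·213 = 1338 rad/s.
Step 2 — Component impedances:
  R: Z = R = 33.8 Ω
  L: Z = jωL = j·1338·0.005 = 0 + j6.692 Ω
Step 3 — Series combination: Z_total = R + L = 33.8 + j6.692 Ω = 34.46∠11.2° Ω.

Z = 33.8 + j6.692 Ω = 34.46∠11.2° Ω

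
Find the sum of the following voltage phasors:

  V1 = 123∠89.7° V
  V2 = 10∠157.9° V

Step 1 — Convert each phasor to rectangular form:
  V1 = 123·(cos(89.7°) + j·sin(89.7°)) = 0.644 + j123 V
  V2 = 10·(cos(157.9°) + j·sin(157.9°)) = -9.265 + j3.762 V
Step 2 — Sum components: V_total = -8.621 + j126.8 V.
Step 3 — Convert to polar: |V_total| = 127.1 V, ∠V_total = 93.9°.

V_total = 127.1∠93.9° V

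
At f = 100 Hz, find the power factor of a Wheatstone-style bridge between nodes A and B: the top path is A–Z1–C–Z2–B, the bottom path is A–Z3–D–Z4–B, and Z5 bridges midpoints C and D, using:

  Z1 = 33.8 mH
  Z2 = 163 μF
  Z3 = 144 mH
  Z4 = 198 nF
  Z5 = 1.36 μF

Step 1 — Angular frequency: ω = 2π·f = 2π·100 = 628.3 rad/s.
Step 2 — Component impedances:
  Z1: Z = jωL = j·628.3·0.0338 = 0 + j21.24 Ω
  Z2: Z = 1/(jωC) = -j/(ω·C) = 0 - j9.764 Ω
  Z3: Z = jωL = j·628.3·0.144 = 0 + j90.48 Ω
  Z4: Z = 1/(jωC) = -j/(ω·C) = 0 - j8038 Ω
  Z5: Z = 1/(jωC) = -j/(ω·C) = 0 - j1170 Ω
Step 3 — Bridge requires nodal analysis (the Z5 bridge couples midpoints C and D, so the two paths cannot be reduced to a simple series/parallel combination). Setting node B to ground and injecting 1 A at node A, the 3-node admittance system at A, C, D solves to V_A = Z_AB = 0 + j11.92 Ω = 11.92∠90.0° Ω.
Step 4 — Power factor: PF = cos(φ) = Re(Z)/|Z| = 0/11.92 = 0.
Step 5 — Type: Im(Z) = 11.92 ⇒ lagging (phase φ = 90.0°).

PF = 0 (lagging, φ = 90.0°)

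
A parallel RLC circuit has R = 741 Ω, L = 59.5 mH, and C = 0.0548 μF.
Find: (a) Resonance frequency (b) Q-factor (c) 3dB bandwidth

Step 1 — Resonance: ω₀ = 1/√(LC) = 1/√(0.0595·5.48e-08) = 1.751e+04 rad/s.
Step 2 — f₀ = ω₀/(2π) = 2787 Hz.
Step 3 — Parallel Q: Q = R/(ω₀L) = 741/(1.751e+04·0.0595) = 0.7111.
Step 4 — Bandwidth: Δω = ω₀/Q = 2.463e+04 rad/s; BW = Δω/(2π) = 3919 Hz.

(a) f₀ = 2787 Hz  (b) Q = 0.7111  (c) BW = 3919 Hz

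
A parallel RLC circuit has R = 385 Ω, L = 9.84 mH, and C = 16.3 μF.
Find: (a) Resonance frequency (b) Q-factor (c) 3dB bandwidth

Step 1 — Resonance: ω₀ = 1/√(LC) = 1/√(0.00984·1.63e-05) = 2497 rad/s.
Step 2 — f₀ = ω₀/(2π) = 397.4 Hz.
Step 3 — Parallel Q: Q = R/(ω₀L) = 385/(2497·0.00984) = 15.67.
Step 4 — Bandwidth: Δω = ω₀/Q = 159.3 rad/s; BW = Δω/(2π) = 25.36 Hz.

(a) f₀ = 397.4 Hz  (b) Q = 15.67  (c) BW = 25.36 Hz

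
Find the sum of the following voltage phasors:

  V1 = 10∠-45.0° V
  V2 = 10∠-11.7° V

Step 1 — Convert each phasor to rectangular form:
  V1 = 10·(cos(-45.0°) + j·sin(-45.0°)) = 7.071 - j7.071 V
  V2 = 10·(cos(-11.7°) + j·sin(-11.7°)) = 9.792 - j2.028 V
Step 2 — Sum components: V_total = 16.86 - j9.099 V.
Step 3 — Convert to polar: |V_total| = 19.16 V, ∠V_total = -28.4°.

V_total = 19.16∠-28.4° V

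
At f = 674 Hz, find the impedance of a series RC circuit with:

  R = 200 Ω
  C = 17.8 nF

Step 1 — Angular frequency: ω = 2π·f = 2π·674 = 4235 rad/s.
Step 2 — Component impedances:
  R: Z = R = 200 Ω
  C: Z = 1/(jωC) = -j/(ω·C) = 0 - j1.327e+04 Ω
Step 3 — Series combination: Z_total = R + C = 200 - j1.327e+04 Ω = 1.327e+04∠-89.1° Ω.

Z = 200 - j1.327e+04 Ω = 1.327e+04∠-89.1° Ω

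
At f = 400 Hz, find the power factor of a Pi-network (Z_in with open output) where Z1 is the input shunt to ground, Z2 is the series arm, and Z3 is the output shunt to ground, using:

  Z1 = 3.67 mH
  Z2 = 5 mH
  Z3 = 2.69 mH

Step 1 — Angular frequency: ω = 2π·f = 2π·400 = 2513 rad/s.
Step 2 — Component impedances:
  Z1: Z = jωL = j·2513·0.00367 = 0 + j9.224 Ω
  Z2: Z = jωL = j·2513·0.005 = 0 + j12.57 Ω
  Z3: Z = jωL = j·2513·0.00269 = 0 + j6.761 Ω
Step 3 — With open output, the series arm Z2 and the output shunt Z3 appear in series to ground: Z2 + Z3 = 0 + j19.33 Ω.
Step 4 — Parallel with input shunt Z1: Z_in = Z1 || (Z2 + Z3) = 0 + j6.244 Ω = 6.244∠90.0° Ω.
Step 5 — Power factor: PF = cos(φ) = Re(Z)/|Z| = -0/6.244 = -0.
Step 6 — Type: Im(Z) = 6.244 ⇒ lagging (phase φ = 90.0°).

PF = -0 (lagging, φ = 90.0°)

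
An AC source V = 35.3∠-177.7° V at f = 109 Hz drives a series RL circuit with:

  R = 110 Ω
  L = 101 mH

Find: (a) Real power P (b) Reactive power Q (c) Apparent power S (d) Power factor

Step 1 — Angular frequency: ω = 2π·f = 2π·109 = 684.9 rad/s.
Step 2 — Component impedances:
  R: Z = R = 110 Ω
  L: Z = jωL = j·684.9·0.101 = 0 + j69.17 Ω
Step 3 — Series combination: Z_total = R + L = 110 + j69.17 Ω = 129.9∠32.2° Ω.
Step 4 — Source phasor: V = 35.3∠-177.7° V = -35.27 - j1.417 V.
Step 5 — Current: I = V / Z = -0.2356 + j0.1353 A = 0.2717∠150.1° A.
Step 6 — Complex power: S = V·I* = 8.118 + j5.105 VA.
Step 7 — Real power: P = Re(S) = 8.118 W.
Step 8 — Reactive power: Q = Im(S) = 5.105 VAR.
Step 9 — Apparent power: |S| = 9.59 VA.
Step 10 — Power factor: PF = P/|S| = 0.8465 (lagging).

(a) P = 8.118 W  (b) Q = 5.105 VAR  (c) S = 9.59 VA  (d) PF = 0.8465 (lagging)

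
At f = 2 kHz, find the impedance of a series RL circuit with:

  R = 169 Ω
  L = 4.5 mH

Step 1 — Angular frequency: ω = 2π·f = 2π·2000 = 1.257e+04 rad/s.
Step 2 — Component impedances:
  R: Z = R = 169 Ω
  L: Z = jωL = j·1.257e+04·0.0045 = 0 + j56.55 Ω
Step 3 — Series combination: Z_total = R + L = 169 + j56.55 Ω = 178.2∠18.5° Ω.

Z = 169 + j56.55 Ω = 178.2∠18.5° Ω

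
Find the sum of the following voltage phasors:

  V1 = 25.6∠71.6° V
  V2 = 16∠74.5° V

Step 1 — Convert each phasor to rectangular form:
  V1 = 25.6·(cos(71.6°) + j·sin(71.6°)) = 8.081 + j24.29 V
  V2 = 16·(cos(74.5°) + j·sin(74.5°)) = 4.276 + j15.42 V
Step 2 — Sum components: V_total = 12.36 + j39.71 V.
Step 3 — Convert to polar: |V_total| = 41.59 V, ∠V_total = 72.7°.

V_total = 41.59∠72.7° V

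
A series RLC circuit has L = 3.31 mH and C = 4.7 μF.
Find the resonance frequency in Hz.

Step 1 — Resonance condition Im(Z)=0 gives ω₀ = 1/√(LC).
Step 2 — ω₀ = 1/√(0.00331·4.7e-06) = 8017 rad/s.
Step 3 — f₀ = ω₀/(2π) = 1276 Hz.

f₀ = 1276 Hz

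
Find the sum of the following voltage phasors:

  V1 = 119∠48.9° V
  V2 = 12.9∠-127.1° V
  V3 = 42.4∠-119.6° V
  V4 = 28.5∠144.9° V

Step 1 — Convert each phasor to rectangular form:
  V1 = 119·(cos(48.9°) + j·sin(48.9°)) = 78.23 + j89.67 V
  V2 = 12.9·(cos(-127.1°) + j·sin(-127.1°)) = -7.781 - j10.29 V
  V3 = 42.4·(cos(-119.6°) + j·sin(-119.6°)) = -20.94 - j36.87 V
  V4 = 28.5·(cos(144.9°) + j·sin(144.9°)) = -23.32 + j16.39 V
Step 2 — Sum components: V_total = 26.19 + j58.91 V.
Step 3 — Convert to polar: |V_total| = 64.46 V, ∠V_total = 66.0°.

V_total = 64.46∠66.0° V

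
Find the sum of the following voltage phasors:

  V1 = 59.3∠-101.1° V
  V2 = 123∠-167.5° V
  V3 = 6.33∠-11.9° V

Step 1 — Convert each phasor to rectangular form:
  V1 = 59.3·(cos(-101.1°) + j·sin(-101.1°)) = -11.42 - j58.19 V
  V2 = 123·(cos(-167.5°) + j·sin(-167.5°)) = -120.1 - j26.62 V
  V3 = 6.33·(cos(-11.9°) + j·sin(-11.9°)) = 6.194 - j1.305 V
Step 2 — Sum components: V_total = -125.3 - j86.12 V.
Step 3 — Convert to polar: |V_total| = 152 V, ∠V_total = -145.5°.

V_total = 152∠-145.5° V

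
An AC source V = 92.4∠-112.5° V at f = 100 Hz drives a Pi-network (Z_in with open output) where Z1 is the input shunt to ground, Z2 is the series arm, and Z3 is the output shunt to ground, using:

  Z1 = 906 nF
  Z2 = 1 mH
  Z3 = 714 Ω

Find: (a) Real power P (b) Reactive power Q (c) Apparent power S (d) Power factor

Step 1 — Angular frequency: ω = 2π·f = 2π·100 = 628.3 rad/s.
Step 2 — Component impedances:
  Z1: Z = 1/(jωC) = -j/(ω·C) = 0 - j1757 Ω
  Z2: Z = jωL = j·628.3·0.001 = 0 + j0.6283 Ω
  Z3: Z = R = 714 Ω
Step 3 — With open output, the series arm Z2 and the output shunt Z3 appear in series to ground: Z2 + Z3 = 714 + j0.6283 Ω.
Step 4 — Parallel with input shunt Z1: Z_in = Z1 || (Z2 + Z3) = 613.1 - j248.7 Ω = 661.7∠-22.1° Ω.
Step 5 — Source phasor: V = 92.4∠-112.5° V = -35.36 - j85.37 V.
Step 6 — Current: I = V / Z = -0.001033 - j0.1396 A = 0.1396∠-90.4° A.
Step 7 — Complex power: S = V·I* = 11.96 - j4.85 VA.
Step 8 — Real power: P = Re(S) = 11.96 W.
Step 9 — Reactive power: Q = Im(S) = -4.85 VAR.
Step 10 — Apparent power: |S| = 12.9 VA.
Step 11 — Power factor: PF = P/|S| = 0.9267 (leading).

(a) P = 11.96 W  (b) Q = -4.85 VAR  (c) S = 12.9 VA  (d) PF = 0.9267 (leading)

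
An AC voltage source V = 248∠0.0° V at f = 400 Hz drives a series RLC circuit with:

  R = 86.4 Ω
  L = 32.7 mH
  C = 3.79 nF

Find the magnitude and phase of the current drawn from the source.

Step 1 — Angular frequency: ω = 2π·f = 2π·400 = 2513 rad/s.
Step 2 — Component impedances:
  R: Z = R = 86.4 Ω
  L: Z = jωL = j·2513·0.0327 = 0 + j82.18 Ω
  C: Z = 1/(jωC) = -j/(ω·C) = 0 - j1.05e+05 Ω
Step 3 — Series combination: Z_total = R + L + C = 86.4 - j1.049e+05 Ω = 1.049e+05∠-90.0° Ω.
Step 4 — Source phasor: V = 248∠0.0° V = 248 V.
Step 5 — Ohm's law: I = V / Z_total = (248) / (86.4 - j1.049e+05) = 1.947e-06 + j0.002364 A.
Step 6 — Convert to polar: |I| = 0.002364 A, ∠I = 90.0°.

I = 0.002364∠90.0° A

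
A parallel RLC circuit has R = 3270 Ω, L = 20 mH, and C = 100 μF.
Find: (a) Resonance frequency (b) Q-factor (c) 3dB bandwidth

Step 1 — Resonance: ω₀ = 1/√(LC) = 1/√(0.02·0.0001) = 707.1 rad/s.
Step 2 — f₀ = ω₀/(2π) = 112.5 Hz.
Step 3 — Parallel Q: Q = R/(ω₀L) = 3270/(707.1·0.02) = 231.2.
Step 4 — Bandwidth: Δω = ω₀/Q = 3.058 rad/s; BW = Δω/(2π) = 0.4867 Hz.

(a) f₀ = 112.5 Hz  (b) Q = 231.2  (c) BW = 0.4867 Hz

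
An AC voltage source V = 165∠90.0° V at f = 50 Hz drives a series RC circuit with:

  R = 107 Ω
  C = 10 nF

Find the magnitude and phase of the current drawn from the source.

Step 1 — Angular frequency: ω = 2π·f = 2π·50 = 314.2 rad/s.
Step 2 — Component impedances:
  R: Z = R = 107 Ω
  C: Z = 1/(jωC) = -j/(ω·C) = 0 - j3.183e+05 Ω
Step 3 — Series combination: Z_total = R + C = 107 - j3.183e+05 Ω = 3.183e+05∠-90.0° Ω.
Step 4 — Source phasor: V = 165∠90.0° V = 0 + j165 V.
Step 5 — Ohm's law: I = V / Z_total = (0 + j165) / (107 - j3.183e+05) = -0.0005184 + j1.742e-07 A.
Step 6 — Convert to polar: |I| = 0.0005184 A, ∠I = 180.0°.

I = 0.0005184∠180.0° A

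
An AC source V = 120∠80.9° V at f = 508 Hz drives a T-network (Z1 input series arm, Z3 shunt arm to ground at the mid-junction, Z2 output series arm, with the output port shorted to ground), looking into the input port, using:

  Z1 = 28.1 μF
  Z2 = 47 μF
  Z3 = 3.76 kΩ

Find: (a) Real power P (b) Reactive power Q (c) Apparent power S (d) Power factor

Step 1 — Angular frequency: ω = 2π·f = 2π·508 = 3192 rad/s.
Step 2 — Component impedances:
  Z1: Z = 1/(jωC) = -j/(ω·C) = 0 - j11.15 Ω
  Z2: Z = 1/(jωC) = -j/(ω·C) = 0 - j6.666 Ω
  Z3: Z = R = 3760 Ω
Step 3 — With the output port shorted to ground, the output series arm Z2 runs from the junction to ground; the shunt arm Z3 also runs from the junction to ground. They appear in parallel: Z3 || Z2 = 0.01182 - j6.666 Ω.
Step 4 — Series with input arm Z1: Z_in = Z1 + (Z3 || Z2) = 0.01182 - j17.82 Ω = 17.82∠-90.0° Ω.
Step 5 — Source phasor: V = 120∠80.9° V = 18.98 + j118.5 V.
Step 6 — Current: I = V / Z = -6.65 + j1.07 A = 6.736∠170.9° A.
Step 7 — Complex power: S = V·I* = 0.5362 - j808.3 VA.
Step 8 — Real power: P = Re(S) = 0.5362 W.
Step 9 — Reactive power: Q = Im(S) = -808.3 VAR.
Step 10 — Apparent power: |S| = 808.3 VA.
Step 11 — Power factor: PF = P/|S| = 0.0006633 (leading).

(a) P = 0.5362 W  (b) Q = -808.3 VAR  (c) S = 808.3 VA  (d) PF = 0.0006633 (leading)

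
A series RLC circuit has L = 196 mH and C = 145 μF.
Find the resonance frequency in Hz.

Step 1 — Resonance condition Im(Z)=0 gives ω₀ = 1/√(LC).
Step 2 — ω₀ = 1/√(0.196·0.000145) = 187.6 rad/s.
Step 3 — f₀ = ω₀/(2π) = 29.85 Hz.

f₀ = 29.85 Hz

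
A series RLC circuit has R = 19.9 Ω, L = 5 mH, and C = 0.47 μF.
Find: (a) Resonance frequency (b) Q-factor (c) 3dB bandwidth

Step 1 — Resonance: ω₀ = 1/√(LC) = 1/√(0.005·4.7e-07) = 2.063e+04 rad/s.
Step 2 — f₀ = ω₀/(2π) = 3283 Hz.
Step 3 — Series Q: Q = ω₀L/R = 2.063e+04·0.005/19.9 = 5.183.
Step 4 — Bandwidth: Δω = ω₀/Q = 3980 rad/s; BW = Δω/(2π) = 633.4 Hz.

(a) f₀ = 3283 Hz  (b) Q = 5.183  (c) BW = 633.4 Hz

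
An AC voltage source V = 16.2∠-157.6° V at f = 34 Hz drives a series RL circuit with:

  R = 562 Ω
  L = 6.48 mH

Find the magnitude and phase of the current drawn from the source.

Step 1 — Angular frequency: ω = 2π·f = 2π·34 = 213.6 rad/s.
Step 2 — Component impedances:
  R: Z = R = 562 Ω
  L: Z = jωL = j·213.6·0.00648 = 0 + j1.384 Ω
Step 3 — Series combination: Z_total = R + L = 562 + j1.384 Ω = 562∠0.1° Ω.
Step 4 — Source phasor: V = 16.2∠-157.6° V = -14.98 - j6.173 V.
Step 5 — Ohm's law: I = V / Z_total = (-14.98 - j6.173) / (562 + j1.384) = -0.02668 - j0.01092 A.
Step 6 — Convert to polar: |I| = 0.02883 A, ∠I = -157.7°.

I = 0.02883∠-157.7° A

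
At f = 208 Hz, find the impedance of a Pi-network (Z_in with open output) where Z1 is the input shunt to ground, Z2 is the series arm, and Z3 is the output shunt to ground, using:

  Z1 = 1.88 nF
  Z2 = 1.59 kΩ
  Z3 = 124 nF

Step 1 — Angular frequency: ω = 2π·f = 2π·208 = 1307 rad/s.
Step 2 — Component impedances:
  Z1: Z = 1/(jωC) = -j/(ω·C) = 0 - j4.07e+05 Ω
  Z2: Z = R = 1590 Ω
  Z3: Z = 1/(jωC) = -j/(ω·C) = 0 - j6171 Ω
Step 3 — With open output, the series arm Z2 and the output shunt Z3 appear in series to ground: Z2 + Z3 = 1590 - j6171 Ω.
Step 4 — Parallel with input shunt Z1: Z_in = Z1 || (Z2 + Z3) = 1543 - j6084 Ω = 6277∠-75.8° Ω.

Z = 1543 - j6084 Ω = 6277∠-75.8° Ω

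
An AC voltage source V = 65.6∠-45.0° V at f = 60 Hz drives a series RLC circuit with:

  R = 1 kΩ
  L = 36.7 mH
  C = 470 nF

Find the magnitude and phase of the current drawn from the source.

Step 1 — Angular frequency: ω = 2π·f = 2π·60 = 377 rad/s.
Step 2 — Component impedances:
  R: Z = R = 1000 Ω
  L: Z = jωL = j·377·0.0367 = 0 + j13.84 Ω
  C: Z = 1/(jωC) = -j/(ω·C) = 0 - j5644 Ω
Step 3 — Series combination: Z_total = R + L + C = 1000 - j5630 Ω = 5718∠-79.9° Ω.
Step 4 — Source phasor: V = 65.6∠-45.0° V = 46.39 - j46.39 V.
Step 5 — Ohm's law: I = V / Z_total = (46.39 - j46.39) / (1000 - j5630) = 0.009406 + j0.006568 A.
Step 6 — Convert to polar: |I| = 0.01147 A, ∠I = 34.9°.

I = 0.01147∠34.9° A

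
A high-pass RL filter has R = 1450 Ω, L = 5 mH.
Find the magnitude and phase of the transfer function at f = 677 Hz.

Step 1 — Angular frequency: ω = 2π·677 = 4254 rad/s.
Step 2 — Transfer function: H(jω) = jωL/(R + jωL).
Step 3 — Numerator jωL = j·21.27; denominator R + jωL = 1450 + j21.27.
Step 4 — H = 0.0002151 + j0.01466.
Step 5 — Magnitude: |H| = 0.01467 (-36.7 dB); phase: φ = 89.2°.

|H| = 0.01467 (-36.7 dB), φ = 89.2°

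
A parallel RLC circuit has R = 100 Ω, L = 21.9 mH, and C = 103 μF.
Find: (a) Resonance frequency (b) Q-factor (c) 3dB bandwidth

Step 1 — Resonance: ω₀ = 1/√(LC) = 1/√(0.0219·0.000103) = 665.8 rad/s.
Step 2 — f₀ = ω₀/(2π) = 106 Hz.
Step 3 — Parallel Q: Q = R/(ω₀L) = 100/(665.8·0.0219) = 6.858.
Step 4 — Bandwidth: Δω = ω₀/Q = 97.09 rad/s; BW = Δω/(2π) = 15.45 Hz.

(a) f₀ = 106 Hz  (b) Q = 6.858  (c) BW = 15.45 Hz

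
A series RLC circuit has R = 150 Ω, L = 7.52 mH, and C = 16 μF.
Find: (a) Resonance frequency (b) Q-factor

Step 1 — Resonance condition Im(Z)=0 gives ω₀ = 1/√(LC).
Step 2 — ω₀ = 1/√(0.00752·1.6e-05) = 2883 rad/s.
Step 3 — f₀ = ω₀/(2π) = 458.8 Hz.
Step 4 — Series Q: Q = ω₀L/R = 2883·0.00752/150 = 0.1445.

(a) f₀ = 458.8 Hz  (b) Q = 0.1445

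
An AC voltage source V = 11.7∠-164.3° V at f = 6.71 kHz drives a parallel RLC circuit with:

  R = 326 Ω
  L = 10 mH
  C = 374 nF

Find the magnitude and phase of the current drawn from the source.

Step 1 — Angular frequency: ω = 2π·f = 2π·6710 = 4.216e+04 rad/s.
Step 2 — Component impedances:
  R: Z = R = 326 Ω
  L: Z = jωL = j·4.216e+04·0.01 = 0 + j421.6 Ω
  C: Z = 1/(jωC) = -j/(ω·C) = 0 - j63.42 Ω
Step 3 — Parallel combination: 1/Z_total = 1/R + 1/L + 1/C; Z_total = 16.24 - j70.93 Ω = 72.77∠-77.1° Ω.
Step 4 — Source phasor: V = 11.7∠-164.3° V = -11.26 - j3.166 V.
Step 5 — Ohm's law: I = V / Z_total = (-11.26 - j3.166) / (16.24 - j70.93) = 0.007861 - j0.1606 A.
Step 6 — Convert to polar: |I| = 0.1608 A, ∠I = -87.2°.

I = 0.1608∠-87.2° A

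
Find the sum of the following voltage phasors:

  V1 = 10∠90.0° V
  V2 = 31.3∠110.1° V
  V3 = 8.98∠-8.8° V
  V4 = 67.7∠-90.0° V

Step 1 — Convert each phasor to rectangular form:
  V1 = 10·(cos(90.0°) + j·sin(90.0°)) = 0 + j10 V
  V2 = 31.3·(cos(110.1°) + j·sin(110.1°)) = -10.76 + j29.39 V
  V3 = 8.98·(cos(-8.8°) + j·sin(-8.8°)) = 8.874 - j1.374 V
  V4 = 67.7·(cos(-90.0°) + j·sin(-90.0°)) = 0 - j67.7 V
Step 2 — Sum components: V_total = -1.882 - j29.68 V.
Step 3 — Convert to polar: |V_total| = 29.74 V, ∠V_total = -93.6°.

V_total = 29.74∠-93.6° V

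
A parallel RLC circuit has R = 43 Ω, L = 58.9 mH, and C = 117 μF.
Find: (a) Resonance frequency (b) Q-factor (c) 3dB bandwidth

Step 1 — Resonance: ω₀ = 1/√(LC) = 1/√(0.0589·0.000117) = 380.9 rad/s.
Step 2 — f₀ = ω₀/(2π) = 60.63 Hz.
Step 3 — Parallel Q: Q = R/(ω₀L) = 43/(380.9·0.0589) = 1.916.
Step 4 — Bandwidth: Δω = ω₀/Q = 198.8 rad/s; BW = Δω/(2π) = 31.63 Hz.

(a) f₀ = 60.63 Hz  (b) Q = 1.916  (c) BW = 31.63 Hz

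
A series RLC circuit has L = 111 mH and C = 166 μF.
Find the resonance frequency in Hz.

Step 1 — Resonance condition Im(Z)=0 gives ω₀ = 1/√(LC).
Step 2 — ω₀ = 1/√(0.111·0.000166) = 233 rad/s.
Step 3 — f₀ = ω₀/(2π) = 37.08 Hz.

f₀ = 37.08 Hz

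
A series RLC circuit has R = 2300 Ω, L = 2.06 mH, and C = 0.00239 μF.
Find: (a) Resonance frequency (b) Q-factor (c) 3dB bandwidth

Step 1 — Resonance: ω₀ = 1/√(LC) = 1/√(0.00206·2.39e-09) = 4.507e+05 rad/s.
Step 2 — f₀ = ω₀/(2π) = 7.173e+04 Hz.
Step 3 — Series Q: Q = ω₀L/R = 4.507e+05·0.00206/2300 = 0.4037.
Step 4 — Bandwidth: Δω = ω₀/Q = 1.117e+06 rad/s; BW = Δω/(2π) = 1.777e+05 Hz.

(a) f₀ = 7.173e+04 Hz  (b) Q = 0.4037  (c) BW = 1.777e+05 Hz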